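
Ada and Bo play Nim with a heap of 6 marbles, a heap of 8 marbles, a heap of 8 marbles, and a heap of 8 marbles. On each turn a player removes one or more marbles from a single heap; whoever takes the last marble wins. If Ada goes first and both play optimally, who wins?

Bitwise XOR of the heap sizes:
  0110  (6)
  1000  (8)
  1000  (8)
  1000  (8)
  ----
  1110  (14)
The nim-sum is 14 ≠ 0, so this is an N-position: the player to move can win; Ada has a winning move.

Ada wins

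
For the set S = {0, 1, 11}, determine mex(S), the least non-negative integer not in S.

2

The values 0, 1 are all present; 2 is the first non-negative integer missing from the set.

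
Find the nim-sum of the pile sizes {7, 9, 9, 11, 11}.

Nim-sum: 7 XOR 9 XOR 9 XOR 11 XOR 11 = 7.

7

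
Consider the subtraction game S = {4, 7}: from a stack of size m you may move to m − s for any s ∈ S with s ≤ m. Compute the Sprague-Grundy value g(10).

Grundy values for subtraction set {4, 7}:
g(0) = mex{} = 0
g(1) = mex{} = 0
g(2) = mex{} = 0
g(3) = mex{} = 0
g(4) = mex{0} = 1
g(5) = mex{0} = 1
g(6) = mex{0} = 1
g(7) = mex{0} = 1
g(8) = mex{0,1} = 2
g(9) = mex{0,1} = 2
g(10) = mex{0,1} = 2
So g(10) = 2.

2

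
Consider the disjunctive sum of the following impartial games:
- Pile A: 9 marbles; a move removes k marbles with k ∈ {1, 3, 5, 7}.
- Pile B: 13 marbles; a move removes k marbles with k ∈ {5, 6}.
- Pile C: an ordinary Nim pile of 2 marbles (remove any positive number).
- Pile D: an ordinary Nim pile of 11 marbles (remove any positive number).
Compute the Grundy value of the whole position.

For pile A, compute g(0), g(1), … with moves {1, 3, 5, 7}:
k:     0  1  2  3  4  5  6  7  8  9
g(k):  0  1  0  1  0  1  0  1  0  1
So g(9) = 1.
For pile B, compute g(0), g(1), … with moves {5, 6}:
g(0) = mex{} = 0
g(1) = mex{} = 0
g(2) = mex{} = 0
g(3) = mex{} = 0
g(4) = mex{} = 0
g(5) = mex{0} = 1
g(6) = mex{0} = 1
g(7) = mex{0} = 1
g(8) = mex{0} = 1
g(9) = mex{0} = 1
g(10) = mex{0,1} = 2
g(11) = mex{1} = 0
g(12) = mex{1} = 0
g(13) = mex{1} = 0
So g(13) = 0.
Pile C is a plain Nim pile of size 2, so its Grundy value is 2.
Pile D is a plain Nim pile of size 11, so its Grundy value is 11.
The value of a disjunctive sum is the nim-sum of the parts.
Combined value = 1 XOR 0 XOR 2 XOR 11 = 8.

8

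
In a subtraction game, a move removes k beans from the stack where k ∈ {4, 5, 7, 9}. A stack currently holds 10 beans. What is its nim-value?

2

Build the Grundy sequence with g(k) = mex{g(k−s) : s ∈ {4, 5, 7, 9}, s ≤ k}:
k:     0  1  2  3  4  5  6  7  8  9 10
g(k):  0  0  0  0  1  1  1  1  2  2  2
So g(10) = 2.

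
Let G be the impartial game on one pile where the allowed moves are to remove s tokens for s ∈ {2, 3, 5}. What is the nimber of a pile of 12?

2

Build the Grundy sequence with g(k) = mex{g(k−s) : s ∈ {2, 3, 5}, s ≤ k}:
g(0) = mex{} = 0
g(1) = mex{} = 0
g(2) = mex{0} = 1
g(3) = mex{0} = 1
g(4) = mex{0,1} = 2
g(5) = mex{0,1} = 2
g(6) = mex{0,1,2} = 3
g(7) = mex{1,2} = 0
g(8) = mex{1,2,3} = 0
g(9) = mex{0,2,3} = 1
g(10) = mex{0,2} = 1
g(11) = mex{0,1,3} = 2
g(12) = mex{0,1} = 2
So g(12) = 2.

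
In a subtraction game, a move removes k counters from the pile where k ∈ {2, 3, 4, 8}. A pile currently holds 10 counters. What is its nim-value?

2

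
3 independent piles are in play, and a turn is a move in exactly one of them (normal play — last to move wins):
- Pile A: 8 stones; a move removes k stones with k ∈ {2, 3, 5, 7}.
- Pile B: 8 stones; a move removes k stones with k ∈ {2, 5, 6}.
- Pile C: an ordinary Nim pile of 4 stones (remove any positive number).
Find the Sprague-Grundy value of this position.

0

For pile A, compute g(0), g(1), … with moves {2, 3, 5, 7}:
k:     0  1  2  3  4  5  6  7  8
g(k):  0  0  1  1  2  2  3  3  4
So g(8) = 4.
Grundy values for pile B (subtraction set {2, 5, 6}):
k:     0  1  2  3  4  5  6  7  8
g(k):  0  0  1  1  0  2  1  3  0
So g(8) = 0.
Pile C is a plain Nim pile of size 4, so its Grundy value is 4.
The value of a disjunctive sum is the nim-sum of the parts.
Combined value = 4 XOR 0 XOR 4 = 0.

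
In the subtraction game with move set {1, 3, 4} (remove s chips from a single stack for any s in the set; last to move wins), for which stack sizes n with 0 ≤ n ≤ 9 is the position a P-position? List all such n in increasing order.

0, 2, 7, 9

Compute g(0), g(1), … for moves {1, 3, 4}:
g(0) = mex{} = 0
g(1) = mex{0} = 1
g(2) = mex{1} = 0
g(3) = mex{0} = 1
g(4) = mex{0,1} = 2
g(5) = mex{0,1,2} = 3
g(6) = mex{0,1,3} = 2
g(7) = mex{1,2} = 0
g(8) = mex{0,2,3} = 1
g(9) = mex{1,2,3} = 0
The P-positions (g = 0) in 0..9 are 0, 2, 7, 9.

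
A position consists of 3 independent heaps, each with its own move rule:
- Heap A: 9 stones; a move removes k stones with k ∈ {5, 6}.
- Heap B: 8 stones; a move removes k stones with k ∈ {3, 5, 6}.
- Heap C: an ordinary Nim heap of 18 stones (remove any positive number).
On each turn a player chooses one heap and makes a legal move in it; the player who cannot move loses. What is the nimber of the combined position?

For heap A, compute g(0), g(1), … with moves {5, 6}:
g(0) = mex{} = 0
g(1) = mex{} = 0
g(2) = mex{} = 0
g(3) = mex{} = 0
g(4) = mex{} = 0
g(5) = mex{0} = 1
g(6) = mex{0} = 1
g(7) = mex{0} = 1
g(8) = mex{0} = 1
g(9) = mex{0} = 1
So g(9) = 1.
Grundy values for heap B (subtraction set {3, 5, 6}):
k:     0  1  2  3  4  5  6  7  8
g(k):  0  0  0  1  1  1  2  2  2
So g(8) = 2.
Heap C is a plain Nim heap of size 18, so its Grundy value is 18.
By the Sprague-Grundy theorem, the Grundy value of a sum of independent games is the XOR of the component values.
Combined value = 1 ⊕ 2 ⊕ 18 = 17.

17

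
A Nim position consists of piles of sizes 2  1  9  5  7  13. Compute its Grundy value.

5

Nim-sum: 2 ^ 1 ^ 9 ^ 5 ^ 7 ^ 13 = 5.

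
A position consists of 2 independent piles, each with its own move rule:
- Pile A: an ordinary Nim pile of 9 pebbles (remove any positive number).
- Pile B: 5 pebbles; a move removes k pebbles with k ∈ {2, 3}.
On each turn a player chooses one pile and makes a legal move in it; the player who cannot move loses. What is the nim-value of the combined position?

9

Pile A is a plain Nim pile of size 9, so its Grundy value is 9.
For pile B, compute g(0), g(1), … with moves {2, 3}:
k:     0  1  2  3  4  5
g(k):  0  0  1  1  2  0
So g(5) = 0.
The value of a disjunctive sum is the nim-sum of the parts.
Combined value = 9 XOR 0 = 9.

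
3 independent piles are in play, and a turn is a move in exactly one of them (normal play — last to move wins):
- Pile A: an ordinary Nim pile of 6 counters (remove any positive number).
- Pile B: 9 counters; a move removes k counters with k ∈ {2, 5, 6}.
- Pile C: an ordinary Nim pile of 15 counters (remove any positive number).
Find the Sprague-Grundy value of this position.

11

Pile A is a plain Nim pile of size 6, so its Grundy value is 6.
Grundy values for pile B (subtraction set {2, 5, 6}):
g(0) = mex{} = 0
g(1) = mex{} = 0
g(2) = mex{0} = 1
g(3) = mex{0} = 1
g(4) = mex{1} = 0
g(5) = mex{0,1} = 2
g(6) = mex{0} = 1
g(7) = mex{0,1,2} = 3
g(8) = mex{1} = 0
g(9) = mex{0,1,3} = 2
So g(9) = 2.
Pile C is a plain Nim pile of size 15, so its Grundy value is 15.
The value of a disjunctive sum is the nim-sum of the parts.
Combined value = 6 XOR 2 XOR 15 = 11.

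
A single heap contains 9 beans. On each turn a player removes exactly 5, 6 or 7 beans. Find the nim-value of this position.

1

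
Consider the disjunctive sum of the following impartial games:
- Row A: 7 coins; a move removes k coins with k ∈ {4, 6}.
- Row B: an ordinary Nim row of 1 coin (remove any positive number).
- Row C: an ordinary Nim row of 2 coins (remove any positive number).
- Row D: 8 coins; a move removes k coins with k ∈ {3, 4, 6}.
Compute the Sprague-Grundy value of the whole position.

0

Grundy values for row A (subtraction set {4, 6}):
k:     0  1  2  3  4  5  6  7
g(k):  0  0  0  0  1  1  1  1
So g(7) = 1.
Row B is a plain Nim row of size 1, so its Grundy value is 1.
Row C is a plain Nim row of size 2, so its Grundy value is 2.
Grundy values for row D (subtraction set {3, 4, 6}):
k:     0  1  2  3  4  5  6  7  8
g(k):  0  0  0  1  1  1  2  2  2
So g(8) = 2.
The value of a disjunctive sum is the nim-sum of the parts.
Combined value = 1 XOR 1 XOR 2 XOR 2 = 0.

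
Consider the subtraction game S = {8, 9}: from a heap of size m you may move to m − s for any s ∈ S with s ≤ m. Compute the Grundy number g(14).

1

Grundy values for subtraction set {8, 9}:
k:     0  1  2  3  4  5  6  7  8  9 10 11 12 13 14
g(k):  0  0  0  0  0  0  0  0  1  1  1  1  1  1  1
So g(14) = 1.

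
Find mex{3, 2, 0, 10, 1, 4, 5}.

6

The values 0, 1, 2, 3, 4, 5 are all present; 6 is the first non-negative integer missing from the set.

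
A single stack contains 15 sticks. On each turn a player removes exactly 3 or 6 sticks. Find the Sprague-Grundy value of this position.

Build the Grundy sequence with g(k) = mex{g(k−s) : s ∈ {3, 6}, s ≤ k}:
k:     0  1  2  3  4  5  6  7  8  9 10 11 12 13 14 15
g(k):  0  0  0  1  1  1  2  2  2  0  0  0  1  1  1  2
So g(15) = 2.

2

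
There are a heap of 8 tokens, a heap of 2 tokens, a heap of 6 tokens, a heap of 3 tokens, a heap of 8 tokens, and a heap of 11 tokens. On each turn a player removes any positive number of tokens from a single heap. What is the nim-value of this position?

Nim-sum: 8 ⊕ 2 ⊕ 6 ⊕ 3 ⊕ 8 ⊕ 11 = 12.

12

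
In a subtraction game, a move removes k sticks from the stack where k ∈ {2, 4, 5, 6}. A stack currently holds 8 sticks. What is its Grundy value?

Build the Grundy sequence with g(k) = mex{g(k−s) : s ∈ {2, 4, 5, 6}, s ≤ k}:
g(0) = mex{} = 0
g(1) = mex{} = 0
g(2) = mex{0} = 1
g(3) = mex{0} = 1
g(4) = mex{0,1} = 2
g(5) = mex{0,1} = 2
g(6) = mex{0,1,2} = 3
g(7) = mex{0,1,2} = 3
g(8) = mex{1,2,3} = 0
So g(8) = 0.

0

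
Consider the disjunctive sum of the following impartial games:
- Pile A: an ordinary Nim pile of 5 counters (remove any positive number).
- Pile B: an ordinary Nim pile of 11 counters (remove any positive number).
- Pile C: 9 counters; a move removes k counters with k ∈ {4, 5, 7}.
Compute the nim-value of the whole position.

Pile A is a plain Nim pile of size 5, so its Grundy value is 5.
Pile B is a plain Nim pile of size 11, so its Grundy value is 11.
Build the Grundy sequence for pile C with g(k) = mex{g(k−s) : s ∈ {4, 5, 7}, s ≤ k}:
k:     0  1  2  3  4  5  6  7  8  9
g(k):  0  0  0  0  1  1  1  1  2  2
So g(9) = 2.
The value of a disjunctive sum is the nim-sum of the parts.
Combined value = 5 ⊕ 11 ⊕ 2 = 12.

12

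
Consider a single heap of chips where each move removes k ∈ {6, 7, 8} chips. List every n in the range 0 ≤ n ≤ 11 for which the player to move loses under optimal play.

Build the Grundy sequence with g(k) = mex{g(k−s) : s ∈ {6, 7, 8}, s ≤ k}:
g(0) = mex{} = 0
g(1) = mex{} = 0
g(2) = mex{} = 0
g(3) = mex{} = 0
g(4) = mex{} = 0
g(5) = mex{} = 0
g(6) = mex{0} = 1
g(7) = mex{0} = 1
g(8) = mex{0} = 1
g(9) = mex{0} = 1
g(10) = mex{0} = 1
g(11) = mex{0} = 1
The P-positions (g = 0) in 0..11 are 0, 1, 2, 3, 4, 5.

0, 1, 2, 3, 4, 5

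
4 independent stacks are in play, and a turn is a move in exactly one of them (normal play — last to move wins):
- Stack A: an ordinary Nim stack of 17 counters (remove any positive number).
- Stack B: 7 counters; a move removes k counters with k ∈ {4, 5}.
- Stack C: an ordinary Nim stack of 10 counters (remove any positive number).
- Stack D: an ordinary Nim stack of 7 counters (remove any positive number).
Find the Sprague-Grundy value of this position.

Stack A is a plain Nim stack of size 17, so its Grundy value is 17.
Grundy values for stack B (subtraction set {4, 5}):
k:     0  1  2  3  4  5  6  7
g(k):  0  0  0  0  1  1  1  1
So g(7) = 1.
Stack C is a plain Nim stack of size 10, so its Grundy value is 10.
Stack D is a plain Nim stack of size 7, so its Grundy value is 7.
By the Sprague-Grundy theorem, the Grundy value of a sum of independent games is the XOR of the component values.
Combined value = 17 XOR 1 XOR 10 XOR 7 = 29.

29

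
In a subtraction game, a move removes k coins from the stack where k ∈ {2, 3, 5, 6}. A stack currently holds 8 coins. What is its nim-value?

0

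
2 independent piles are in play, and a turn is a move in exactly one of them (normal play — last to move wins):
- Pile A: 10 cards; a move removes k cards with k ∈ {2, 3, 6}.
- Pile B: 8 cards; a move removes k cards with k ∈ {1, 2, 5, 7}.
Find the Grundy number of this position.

2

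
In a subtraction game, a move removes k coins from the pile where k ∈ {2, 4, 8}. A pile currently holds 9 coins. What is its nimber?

Compute g(0), g(1), … for moves {2, 4, 8}:
k:     0  1  2  3  4  5  6  7  8  9
g(k):  0  0  1  1  2  2  0  0  1  1
So g(9) = 1.

1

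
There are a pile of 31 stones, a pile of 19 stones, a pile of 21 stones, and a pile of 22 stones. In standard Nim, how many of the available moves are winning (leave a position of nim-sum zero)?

1

Compute the nim-sum pairwise:
31 XOR 19 = 12
12 XOR 21 = 25
25 XOR 22 = 15
The overall nim-sum is X = 15. A pile of size p has a winning move iff p XOR X < p (reduce it to p XOR X).
  31: 31 XOR 15 = 16 < 31 — winning move (to 16).
  19: 19 XOR 15 = 28 ≥ 19 — no move.
  21: 21 XOR 15 = 26 ≥ 21 — no move.
  22: 22 XOR 15 = 25 ≥ 22 — no move.
That gives 1 winning move.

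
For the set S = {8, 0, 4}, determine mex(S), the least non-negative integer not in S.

0 is in the set but 1 is not, so the mex is 1.

1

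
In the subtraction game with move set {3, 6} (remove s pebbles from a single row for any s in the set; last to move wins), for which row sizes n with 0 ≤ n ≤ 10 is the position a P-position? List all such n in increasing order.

0, 1, 2, 9, 10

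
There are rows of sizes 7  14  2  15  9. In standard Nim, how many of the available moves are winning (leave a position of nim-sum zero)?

3

Nim-sum: 7 ⊕ 14 ⊕ 2 ⊕ 15 ⊕ 9 = 13.
The overall nim-sum is X = 13. A row of size p has a winning move iff p XOR X < p (reduce it to p XOR X).
  7: 7 XOR 13 = 10 ≥ 7 — no move.
  14: 14 XOR 13 = 3 < 14 — winning move (to 3).
  2: 2 XOR 13 = 15 ≥ 2 — no move.
  15: 15 XOR 13 = 2 < 15 — winning move (to 2).
  9: 9 XOR 13 = 4 < 9 — winning move (to 4).
That gives 3 winning moves.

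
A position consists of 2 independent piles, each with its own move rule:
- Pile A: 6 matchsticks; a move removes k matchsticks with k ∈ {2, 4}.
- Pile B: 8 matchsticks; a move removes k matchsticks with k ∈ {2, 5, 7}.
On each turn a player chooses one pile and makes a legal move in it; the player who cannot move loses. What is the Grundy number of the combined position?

Build the Grundy sequence for pile A with g(k) = mex{g(k−s) : s ∈ {2, 4}, s ≤ k}:
g(0) = mex{} = 0
g(1) = mex{} = 0
g(2) = mex{0} = 1
g(3) = mex{0} = 1
g(4) = mex{0,1} = 2
g(5) = mex{0,1} = 2
g(6) = mex{1,2} = 0
So g(6) = 0.
Build the Grundy sequence for pile B with g(k) = mex{g(k−s) : s ∈ {2, 5, 7}, s ≤ k}:
k:     0  1  2  3  4  5  6  7  8
g(k):  0  0  1  1  0  2  1  3  2
So g(8) = 2.
By the Sprague-Grundy theorem, the Grundy value of a sum of independent games is the XOR of the component values.
Combined value = 0 ⊕ 2 = 2.

2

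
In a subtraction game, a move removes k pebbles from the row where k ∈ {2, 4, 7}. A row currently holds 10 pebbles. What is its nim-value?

2

Build the Grundy sequence with g(k) = mex{g(k−s) : s ∈ {2, 4, 7}, s ≤ k}:
k:     0  1  2  3  4  5  6  7  8  9 10
g(k):  0  0  1  1  2  2  0  3  1  0  2
So g(10) = 2.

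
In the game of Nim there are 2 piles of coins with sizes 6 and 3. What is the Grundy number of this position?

5

In binary:
  110  (6)
  011  (3)
  ---
  101  (5)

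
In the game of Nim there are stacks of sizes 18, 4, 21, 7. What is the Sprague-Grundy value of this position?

Compute the nim-sum pairwise:
18 XOR 4 = 22
22 XOR 21 = 3
3 XOR 7 = 4

4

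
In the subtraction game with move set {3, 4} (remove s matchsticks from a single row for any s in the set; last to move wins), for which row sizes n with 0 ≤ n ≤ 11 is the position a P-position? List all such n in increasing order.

0, 1, 2, 7, 8, 9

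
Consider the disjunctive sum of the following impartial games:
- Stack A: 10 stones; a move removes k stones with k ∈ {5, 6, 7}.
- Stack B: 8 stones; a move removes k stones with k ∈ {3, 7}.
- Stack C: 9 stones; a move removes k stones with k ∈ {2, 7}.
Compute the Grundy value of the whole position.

0

For stack A, compute g(0), g(1), … with moves {5, 6, 7}:
k:     0  1  2  3  4  5  6  7  8  9 10
g(k):  0  0  0  0  0  1  1  1  1  1  2
So g(10) = 2.
For stack B, compute g(0), g(1), … with moves {3, 7}:
g(0) = mex{} = 0
g(1) = mex{} = 0
g(2) = mex{} = 0
g(3) = mex{0} = 1
g(4) = mex{0} = 1
g(5) = mex{0} = 1
g(6) = mex{1} = 0
g(7) = mex{0,1} = 2
g(8) = mex{0,1} = 2
So g(8) = 2.
Build the Grundy sequence for stack C with g(k) = mex{g(k−s) : s ∈ {2, 7}, s ≤ k}:
k:     0  1  2  3  4  5  6  7  8  9
g(k):  0  0  1  1  0  0  1  1  2  0
So g(9) = 0.
By the Sprague-Grundy theorem, the Grundy value of a sum of independent games is the XOR of the component values.
Combined value = 2 XOR 2 XOR 0 = 0.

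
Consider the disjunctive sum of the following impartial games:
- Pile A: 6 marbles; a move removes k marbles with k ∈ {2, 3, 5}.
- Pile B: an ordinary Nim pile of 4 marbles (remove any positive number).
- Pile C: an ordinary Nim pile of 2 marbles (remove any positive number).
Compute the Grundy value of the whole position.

5

Build the Grundy sequence for pile A with g(k) = mex{g(k−s) : s ∈ {2, 3, 5}, s ≤ k}:
g(0) = mex{} = 0
g(1) = mex{} = 0
g(2) = mex{0} = 1
g(3) = mex{0} = 1
g(4) = mex{0,1} = 2
g(5) = mex{0,1} = 2
g(6) = mex{0,1,2} = 3
So g(6) = 3.
Pile B is a plain Nim pile of size 4, so its Grundy value is 4.
Pile C is a plain Nim pile of size 2, so its Grundy value is 2.
By the Sprague-Grundy theorem, the Grundy value of a sum of independent games is the XOR of the component values.
Combined value = 3 ⊕ 4 ⊕ 2 = 5.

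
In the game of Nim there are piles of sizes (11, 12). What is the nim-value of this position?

7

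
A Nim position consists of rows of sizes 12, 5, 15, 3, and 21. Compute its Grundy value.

Nim-sum: 12 ^ 5 ^ 15 ^ 3 ^ 21 = 16.

16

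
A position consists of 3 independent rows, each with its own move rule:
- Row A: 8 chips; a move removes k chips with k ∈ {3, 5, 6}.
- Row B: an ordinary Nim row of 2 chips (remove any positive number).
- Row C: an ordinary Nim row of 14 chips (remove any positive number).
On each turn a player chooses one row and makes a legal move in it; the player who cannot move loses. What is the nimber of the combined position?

14

Grundy values for row A (subtraction set {3, 5, 6}):
g(0) = mex{} = 0
g(1) = mex{} = 0
g(2) = mex{} = 0
g(3) = mex{0} = 1
g(4) = mex{0} = 1
g(5) = mex{0} = 1
g(6) = mex{0,1} = 2
g(7) = mex{0,1} = 2
g(8) = mex{0,1} = 2
So g(8) = 2.
Row B is a plain Nim row of size 2, so its Grundy value is 2.
Row C is a plain Nim row of size 14, so its Grundy value is 14.
The value of a disjunctive sum is the nim-sum of the parts.
Combined value = 2 XOR 2 XOR 14 = 14.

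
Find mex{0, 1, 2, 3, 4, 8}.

5

The values 0, 1, 2, 3, 4 are all present; 5 is the first non-negative integer missing from the set.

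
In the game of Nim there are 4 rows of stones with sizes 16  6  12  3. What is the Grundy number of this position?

25

Compute the nim-sum pairwise:
16 ^ 6 = 22
22 ^ 12 = 26
26 ^ 3 = 25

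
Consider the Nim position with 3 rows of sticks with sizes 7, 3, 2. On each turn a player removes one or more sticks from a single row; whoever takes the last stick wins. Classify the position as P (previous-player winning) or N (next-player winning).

N-position

Compute the nim-sum pairwise:
7 ⊕ 3 = 4
4 ⊕ 2 = 6
The nim-sum is 6 ≠ 0, so this is an N-position: the player to move can win.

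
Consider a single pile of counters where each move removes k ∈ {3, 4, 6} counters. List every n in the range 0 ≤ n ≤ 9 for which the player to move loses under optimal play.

Build the Grundy sequence with g(k) = mex{g(k−s) : s ∈ {3, 4, 6}, s ≤ k}:
k:     0  1  2  3  4  5  6  7  8  9
g(k):  0  0  0  1  1  1  2  2  2  0
The P-positions (g = 0) in 0..9 are 0, 1, 2, 9.

0, 1, 2, 9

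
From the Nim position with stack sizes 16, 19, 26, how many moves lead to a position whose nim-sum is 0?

Nim-sum: 16 XOR 19 XOR 26 = 25.
The overall nim-sum is X = 25. A stack of size p has a winning move iff p XOR X < p (reduce it to p XOR X).
  16: 16 XOR 25 = 9 < 16 — winning move (to 9).
  19: 19 XOR 25 = 10 < 19 — winning move (to 10).
  26: 26 XOR 25 = 3 < 26 — winning move (to 3).
That gives 3 winning moves.

3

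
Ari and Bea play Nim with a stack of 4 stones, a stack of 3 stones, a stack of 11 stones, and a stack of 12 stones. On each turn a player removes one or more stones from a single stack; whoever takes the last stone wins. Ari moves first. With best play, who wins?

Compute the nim-sum pairwise:
4 ⊕ 3 = 7
7 ⊕ 11 = 12
12 ⊕ 12 = 0
The nim-sum is 0, so this is a P-position: the player to move is in a losing position under optimal play; Ari is about to move from it and so loses — Bea wins.

Bea wins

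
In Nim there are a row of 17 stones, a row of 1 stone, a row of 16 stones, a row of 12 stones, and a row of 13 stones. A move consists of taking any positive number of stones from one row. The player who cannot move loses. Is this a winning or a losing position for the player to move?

Winning position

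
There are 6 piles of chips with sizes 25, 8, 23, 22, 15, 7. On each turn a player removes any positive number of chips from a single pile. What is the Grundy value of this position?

Compute the nim-sum pairwise:
25 XOR 8 = 17
17 XOR 23 = 6
6 XOR 22 = 16
16 XOR 15 = 31
31 XOR 7 = 24

24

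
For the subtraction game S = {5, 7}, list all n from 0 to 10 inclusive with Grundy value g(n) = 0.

Build the Grundy sequence with g(k) = mex{g(k−s) : s ∈ {5, 7}, s ≤ k}:
g(0) = mex{} = 0
g(1) = mex{} = 0
g(2) = mex{} = 0
g(3) = mex{} = 0
g(4) = mex{} = 0
g(5) = mex{0} = 1
g(6) = mex{0} = 1
g(7) = mex{0} = 1
g(8) = mex{0} = 1
g(9) = mex{0} = 1
g(10) = mex{0,1} = 2
The P-positions (g = 0) in 0..10 are 0, 1, 2, 3, 4.

0, 1, 2, 3, 4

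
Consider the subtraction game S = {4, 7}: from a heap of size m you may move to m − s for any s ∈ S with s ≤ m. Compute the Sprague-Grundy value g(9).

Build the Grundy sequence with g(k) = mex{g(k−s) : s ∈ {4, 7}, s ≤ k}:
k:     0  1  2  3  4  5  6  7  8  9
g(k):  0  0  0  0  1  1  1  1  2  2
So g(9) = 2.

2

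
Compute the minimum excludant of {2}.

0

0 is not in the set, so the mex is 0.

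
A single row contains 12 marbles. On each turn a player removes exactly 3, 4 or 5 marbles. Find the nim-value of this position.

1

Build the Grundy sequence with g(k) = mex{g(k−s) : s ∈ {3, 4, 5}, s ≤ k}:
g(0) = mex{} = 0
g(1) = mex{} = 0
g(2) = mex{} = 0
g(3) = mex{0} = 1
g(4) = mex{0} = 1
g(5) = mex{0} = 1
g(6) = mex{0,1} = 2
g(7) = mex{0,1} = 2
g(8) = mex{1} = 0
g(9) = mex{1,2} = 0
g(10) = mex{1,2} = 0
g(11) = mex{0,2} = 1
g(12) = mex{0,2} = 1
So g(12) = 1.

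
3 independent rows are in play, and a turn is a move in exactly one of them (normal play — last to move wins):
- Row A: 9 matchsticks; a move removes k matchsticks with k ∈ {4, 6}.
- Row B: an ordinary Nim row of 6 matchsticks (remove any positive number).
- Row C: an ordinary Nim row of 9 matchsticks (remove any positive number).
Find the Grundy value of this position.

Build the Grundy sequence for row A with g(k) = mex{g(k−s) : s ∈ {4, 6}, s ≤ k}:
g(0) = mex{} = 0
g(1) = mex{} = 0
g(2) = mex{} = 0
g(3) = mex{} = 0
g(4) = mex{0} = 1
g(5) = mex{0} = 1
g(6) = mex{0} = 1
g(7) = mex{0} = 1
g(8) = mex{0,1} = 2
g(9) = mex{0,1} = 2
So g(9) = 2.
Row B is a plain Nim row of size 6, so its Grundy value is 6.
Row C is a plain Nim row of size 9, so its Grundy value is 9.
By the Sprague-Grundy theorem, the Grundy value of a sum of independent games is the XOR of the component values.
Combined value = 2 XOR 6 XOR 9 = 13.

13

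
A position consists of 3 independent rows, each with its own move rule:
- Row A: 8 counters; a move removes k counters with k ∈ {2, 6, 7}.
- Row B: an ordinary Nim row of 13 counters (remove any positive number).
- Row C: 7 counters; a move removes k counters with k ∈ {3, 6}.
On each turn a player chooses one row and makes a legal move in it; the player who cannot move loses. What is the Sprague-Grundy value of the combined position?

For row A, compute g(0), g(1), … with moves {2, 6, 7}:
g(0) = mex{} = 0
g(1) = mex{} = 0
g(2) = mex{0} = 1
g(3) = mex{0} = 1
g(4) = mex{1} = 0
g(5) = mex{1} = 0
g(6) = mex{0} = 1
g(7) = mex{0} = 1
g(8) = mex{0,1} = 2
So g(8) = 2.
Row B is a plain Nim row of size 13, so its Grundy value is 13.
Build the Grundy sequence for row C with g(k) = mex{g(k−s) : s ∈ {3, 6}, s ≤ k}:
g(0) = mex{} = 0
g(1) = mex{} = 0
g(2) = mex{} = 0
g(3) = mex{0} = 1
g(4) = mex{0} = 1
g(5) = mex{0} = 1
g(6) = mex{0,1} = 2
g(7) = mex{0,1} = 2
So g(7) = 2.
The value of a disjunctive sum is the nim-sum of the parts.
Combined value = 2 ⊕ 13 ⊕ 2 = 13.

13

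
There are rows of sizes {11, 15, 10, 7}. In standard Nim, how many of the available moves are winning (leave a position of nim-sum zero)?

Write each in binary and XOR column by column:
  1011  (11)
  1111  (15)
  1010  (10)
  0111  (7)
  ----
  1001  (9)
The overall nim-sum is X = 9. A row of size p has a winning move iff p XOR X < p (reduce it to p XOR X).
  11: 11 XOR 9 = 2 < 11 — winning move (to 2).
  15: 15 XOR 9 = 6 < 15 — winning move (to 6).
  10: 10 XOR 9 = 3 < 10 — winning move (to 3).
  7: 7 XOR 9 = 14 ≥ 7 — no move.
That gives 3 winning moves.

3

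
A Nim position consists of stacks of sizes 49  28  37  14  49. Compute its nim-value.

55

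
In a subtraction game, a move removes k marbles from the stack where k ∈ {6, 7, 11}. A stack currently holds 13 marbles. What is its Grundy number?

Compute g(0), g(1), … for moves {6, 7, 11}:
k:     0  1  2  3  4  5  6  7  8  9 10 11 12 13
g(k):  0  0  0  0  0  0  1  1  1  1  1  1  2  2
So g(13) = 2.

2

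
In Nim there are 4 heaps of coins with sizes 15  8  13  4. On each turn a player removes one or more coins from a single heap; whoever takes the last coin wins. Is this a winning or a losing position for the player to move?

Winning position

In binary:
  1111  (15)
  1000  (8)
  1101  (13)
  0100  (4)
  ----
  1110  (14)
The nim-sum is 14 ≠ 0, so this is an N-position: the player to move can win.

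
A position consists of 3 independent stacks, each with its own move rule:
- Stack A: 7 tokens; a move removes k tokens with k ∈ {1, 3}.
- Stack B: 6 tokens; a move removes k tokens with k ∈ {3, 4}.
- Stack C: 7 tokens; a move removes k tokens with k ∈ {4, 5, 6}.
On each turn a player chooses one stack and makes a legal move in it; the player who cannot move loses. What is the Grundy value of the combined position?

For stack A, compute g(0), g(1), … with moves {1, 3}:
g(0) = mex{} = 0
g(1) = mex{0} = 1
g(2) = mex{1} = 0
g(3) = mex{0} = 1
g(4) = mex{1} = 0
g(5) = mex{0} = 1
g(6) = mex{1} = 0
g(7) = mex{0} = 1
So g(7) = 1.
Grundy values for stack B (subtraction set {3, 4}):
g(0) = mex{} = 0
g(1) = mex{} = 0
g(2) = mex{} = 0
g(3) = mex{0} = 1
g(4) = mex{0} = 1
g(5) = mex{0} = 1
g(6) = mex{0,1} = 2
So g(6) = 2.
Grundy values for stack C (subtraction set {4, 5, 6}):
k:     0  1  2  3  4  5  6  7
g(k):  0  0  0  0  1  1  1  1
So g(7) = 1.
The value of a disjunctive sum is the nim-sum of the parts.
Combined value = 1 XOR 2 XOR 1 = 2.

2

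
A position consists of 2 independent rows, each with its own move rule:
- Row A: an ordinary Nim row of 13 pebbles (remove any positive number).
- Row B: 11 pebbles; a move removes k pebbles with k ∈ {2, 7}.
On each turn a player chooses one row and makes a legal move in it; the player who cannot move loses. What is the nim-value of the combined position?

12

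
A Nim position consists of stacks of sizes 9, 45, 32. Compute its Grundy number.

Nim-sum: 9 ⊕ 45 ⊕ 32 = 4.

4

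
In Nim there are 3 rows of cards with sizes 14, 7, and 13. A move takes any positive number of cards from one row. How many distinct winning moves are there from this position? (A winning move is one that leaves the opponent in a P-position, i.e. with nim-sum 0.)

Write each in binary and XOR column by column:
  1110  (14)
  0111  (7)
  1101  (13)
  ----
  0100  (4)
The overall nim-sum is X = 4. A row of size p has a winning move iff p XOR X < p (reduce it to p XOR X).
  14: 14 XOR 4 = 10 < 14 — winning move (to 10).
  7: 7 XOR 4 = 3 < 7 — winning move (to 3).
  13: 13 XOR 4 = 9 < 13 — winning move (to 9).
That gives 3 winning moves.

3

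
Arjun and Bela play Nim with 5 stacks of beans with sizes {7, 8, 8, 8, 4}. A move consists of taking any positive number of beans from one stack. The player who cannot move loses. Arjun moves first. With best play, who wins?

Arjun wins

Write each in binary and XOR column by column:
  0111  (7)
  1000  (8)
  1000  (8)
  1000  (8)
  0100  (4)
  ----
  1011  (11)
The nim-sum is 11 ≠ 0, so this is an N-position: the player to move can win; Arjun has a winning move.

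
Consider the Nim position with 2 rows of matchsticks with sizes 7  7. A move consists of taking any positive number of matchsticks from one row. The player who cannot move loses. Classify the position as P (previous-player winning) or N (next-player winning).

P-position

Compute the nim-sum pairwise:
7 ^ 7 = 0
The nim-sum is 0, so this is a P-position: the player to move is in a losing position under optimal play.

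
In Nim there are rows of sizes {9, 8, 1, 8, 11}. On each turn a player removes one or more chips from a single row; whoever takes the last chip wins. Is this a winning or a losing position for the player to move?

Winning position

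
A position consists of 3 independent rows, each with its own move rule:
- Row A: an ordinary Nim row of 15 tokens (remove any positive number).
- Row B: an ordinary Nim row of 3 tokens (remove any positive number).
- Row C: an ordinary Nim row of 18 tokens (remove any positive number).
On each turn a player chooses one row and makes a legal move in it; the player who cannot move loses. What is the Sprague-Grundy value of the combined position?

30

Row A is a plain Nim row of size 15, so its Grundy value is 15.
Row B is a plain Nim row of size 3, so its Grundy value is 3.
Row C is a plain Nim row of size 18, so its Grundy value is 18.
The value of a disjunctive sum is the nim-sum of the parts.
Combined value = 15 XOR 3 XOR 18 = 30.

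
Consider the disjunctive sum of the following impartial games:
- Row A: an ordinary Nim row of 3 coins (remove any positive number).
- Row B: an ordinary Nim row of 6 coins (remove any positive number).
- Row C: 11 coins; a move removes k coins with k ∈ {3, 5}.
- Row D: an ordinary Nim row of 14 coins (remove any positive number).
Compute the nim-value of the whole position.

10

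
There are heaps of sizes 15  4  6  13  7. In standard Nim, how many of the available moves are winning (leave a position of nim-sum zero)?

5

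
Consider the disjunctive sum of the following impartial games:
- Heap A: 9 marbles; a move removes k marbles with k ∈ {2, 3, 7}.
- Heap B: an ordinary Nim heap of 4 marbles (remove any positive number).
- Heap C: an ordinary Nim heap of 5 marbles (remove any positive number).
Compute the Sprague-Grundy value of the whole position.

For heap A, compute g(0), g(1), … with moves {2, 3, 7}:
k:     0  1  2  3  4  5  6  7  8  9
g(k):  0  0  1  1  2  0  0  1  1  2
So g(9) = 2.
Heap B is a plain Nim heap of size 4, so its Grundy value is 4.
Heap C is a plain Nim heap of size 5, so its Grundy value is 5.
By the Sprague-Grundy theorem, the Grundy value of a sum of independent games is the XOR of the component values.
Combined value = 2 XOR 4 XOR 5 = 3.

3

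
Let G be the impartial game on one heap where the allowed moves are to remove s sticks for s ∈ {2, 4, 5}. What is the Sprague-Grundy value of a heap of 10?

1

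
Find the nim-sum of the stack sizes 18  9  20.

15

Nim-sum: 18 ^ 9 ^ 20 = 15.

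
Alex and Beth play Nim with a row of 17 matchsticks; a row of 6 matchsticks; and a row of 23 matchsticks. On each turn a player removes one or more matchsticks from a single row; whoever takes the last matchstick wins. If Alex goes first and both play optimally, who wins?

Beth wins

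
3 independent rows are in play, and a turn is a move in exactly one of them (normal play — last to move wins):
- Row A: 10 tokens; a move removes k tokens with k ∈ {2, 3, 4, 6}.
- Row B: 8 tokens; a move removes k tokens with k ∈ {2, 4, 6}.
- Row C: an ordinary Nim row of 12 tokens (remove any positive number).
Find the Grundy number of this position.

For row A, compute g(0), g(1), … with moves {2, 3, 4, 6}:
k:     0  1  2  3  4  5  6  7  8  9 10
g(k):  0  0  1  1  2  2  3  3  0  0  1
So g(10) = 1.
Build the Grundy sequence for row B with g(k) = mex{g(k−s) : s ∈ {2, 4, 6}, s ≤ k}:
k:     0  1  2  3  4  5  6  7  8
g(k):  0  0  1  1  2  2  3  3  0
So g(8) = 0.
Row C is a plain Nim row of size 12, so its Grundy value is 12.
By the Sprague-Grundy theorem, the Grundy value of a sum of independent games is the XOR of the component values.
Combined value = 1 XOR 0 XOR 12 = 13.

13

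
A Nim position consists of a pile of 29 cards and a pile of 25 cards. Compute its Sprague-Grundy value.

Write each in binary and XOR column by column:
  11101  (29)
  11001  (25)
  -----
  00100  (4)

4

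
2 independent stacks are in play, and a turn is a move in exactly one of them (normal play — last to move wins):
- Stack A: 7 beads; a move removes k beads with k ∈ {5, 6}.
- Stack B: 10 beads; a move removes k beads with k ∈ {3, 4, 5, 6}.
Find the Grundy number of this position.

Grundy values for stack A (subtraction set {5, 6}):
g(0) = mex{} = 0
g(1) = mex{} = 0
g(2) = mex{} = 0
g(3) = mex{} = 0
g(4) = mex{} = 0
g(5) = mex{0} = 1
g(6) = mex{0} = 1
g(7) = mex{0} = 1
So g(7) = 1.
Build the Grundy sequence for stack B with g(k) = mex{g(k−s) : s ∈ {3, 4, 5, 6}, s ≤ k}:
g(0) = mex{} = 0
g(1) = mex{} = 0
g(2) = mex{} = 0
g(3) = mex{0} = 1
g(4) = mex{0} = 1
g(5) = mex{0} = 1
g(6) = mex{0,1} = 2
g(7) = mex{0,1} = 2
g(8) = mex{0,1} = 2
g(9) = mex{1,2} = 0
g(10) = mex{1,2} = 0
So g(10) = 0.
The value of a disjunctive sum is the nim-sum of the parts.
Combined value = 1 XOR 0 = 1.

1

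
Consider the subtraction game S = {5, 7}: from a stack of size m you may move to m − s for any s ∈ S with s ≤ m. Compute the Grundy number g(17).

Compute g(0), g(1), … for moves {5, 7}:
k:     0  1  2  3  4  5  6  7  8  9 10 11 12 13 14 15 16 17
g(k):  0  0  0  0  0  1  1  1  1  1  2  2  0  0  0  0  0  1
So g(17) = 1.

1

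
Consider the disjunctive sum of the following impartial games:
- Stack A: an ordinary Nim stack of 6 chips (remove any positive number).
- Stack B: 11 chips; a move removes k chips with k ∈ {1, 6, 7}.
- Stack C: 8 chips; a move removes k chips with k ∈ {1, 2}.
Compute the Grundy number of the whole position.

7

Stack A is a plain Nim stack of size 6, so its Grundy value is 6.
For stack B, compute g(0), g(1), … with moves {1, 6, 7}:
g(0) = mex{} = 0
g(1) = mex{0} = 1
g(2) = mex{1} = 0
g(3) = mex{0} = 1
g(4) = mex{1} = 0
g(5) = mex{0} = 1
g(6) = mex{0,1} = 2
g(7) = mex{0,1,2} = 3
g(8) = mex{0,1,3} = 2
g(9) = mex{0,1,2} = 3
g(10) = mex{0,1,3} = 2
g(11) = mex{0,1,2} = 3
So g(11) = 3.
Grundy values for stack C (subtraction set {1, 2}):
g(0) = mex{} = 0
g(1) = mex{0} = 1
g(2) = mex{0,1} = 2
g(3) = mex{1,2} = 0
g(4) = mex{0,2} = 1
g(5) = mex{0,1} = 2
g(6) = mex{1,2} = 0
g(7) = mex{0,2} = 1
g(8) = mex{0,1} = 2
So g(8) = 2.
The value of a disjunctive sum is the nim-sum of the parts.
Combined value = 6 XOR 3 XOR 2 = 7.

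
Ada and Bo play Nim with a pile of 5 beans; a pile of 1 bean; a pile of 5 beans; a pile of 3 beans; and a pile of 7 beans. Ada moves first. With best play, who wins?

Ada wins

In binary:
  101  (5)
  001  (1)
  101  (5)
  011  (3)
  111  (7)
  ---
  101  (5)
The nim-sum is 5 ≠ 0, so this is an N-position: the player to move can win; Ada has a winning move.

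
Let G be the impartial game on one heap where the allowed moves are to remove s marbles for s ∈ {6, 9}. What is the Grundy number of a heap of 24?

1

Grundy values for subtraction set {6, 9}:
k:     0  1  2  3  4  5  6  7  8  9 10 11 12 13 14 15 16 17 18 19 20 21 22 23 24
g(k):  0  0  0  0  0  0  1  1  1  1  1  1  2  2  2  0  0  0  0  0  0  1  1  1  1
So g(24) = 1.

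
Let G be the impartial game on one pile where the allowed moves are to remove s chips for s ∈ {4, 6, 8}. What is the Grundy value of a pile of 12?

0

Build the Grundy sequence with g(k) = mex{g(k−s) : s ∈ {4, 6, 8}, s ≤ k}:
k:     0  1  2  3  4  5  6  7  8  9 10 11 12
g(k):  0  0  0  0  1  1  1  1  2  2  2  2  0
So g(12) = 0.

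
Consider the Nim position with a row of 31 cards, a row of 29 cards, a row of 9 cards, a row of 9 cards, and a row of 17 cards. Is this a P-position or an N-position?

Bitwise XOR of the heap sizes:
  11111  (31)
  11101  (29)
  01001  (9)
  01001  (9)
  10001  (17)
  -----
  10011  (19)
The nim-sum is 19 ≠ 0, so this is an N-position: the player to move can win.

N-position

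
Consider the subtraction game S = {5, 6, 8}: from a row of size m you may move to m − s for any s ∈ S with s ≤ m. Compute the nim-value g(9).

Build the Grundy sequence with g(k) = mex{g(k−s) : s ∈ {5, 6, 8}, s ≤ k}:
k:     0  1  2  3  4  5  6  7  8  9
g(k):  0  0  0  0  0  1  1  1  1  1
So g(9) = 1.

1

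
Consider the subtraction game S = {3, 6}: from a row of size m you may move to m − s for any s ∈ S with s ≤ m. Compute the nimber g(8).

Build the Grundy sequence with g(k) = mex{g(k−s) : s ∈ {3, 6}, s ≤ k}:
k:     0  1  2  3  4  5  6  7  8
g(k):  0  0  0  1  1  1  2  2  2
So g(8) = 2.

2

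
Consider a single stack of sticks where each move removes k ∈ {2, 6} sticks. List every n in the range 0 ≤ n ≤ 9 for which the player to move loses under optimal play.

0, 1, 4, 5, 8, 9

Grundy values for subtraction set {2, 6}:
g(0) = mex{} = 0
g(1) = mex{} = 0
g(2) = mex{0} = 1
g(3) = mex{0} = 1
g(4) = mex{1} = 0
g(5) = mex{1} = 0
g(6) = mex{0} = 1
g(7) = mex{0} = 1
g(8) = mex{1} = 0
g(9) = mex{1} = 0
The P-positions (g = 0) in 0..9 are 0, 1, 4, 5, 8, 9.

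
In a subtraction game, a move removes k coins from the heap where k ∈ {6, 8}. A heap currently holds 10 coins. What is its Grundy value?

1

Compute g(0), g(1), … for moves {6, 8}:
k:     0  1  2  3  4  5  6  7  8  9 10
g(k):  0  0  0  0  0  0  1  1  1  1  1
So g(10) = 1.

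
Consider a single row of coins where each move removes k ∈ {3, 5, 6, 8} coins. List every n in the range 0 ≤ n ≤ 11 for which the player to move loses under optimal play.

Grundy values for subtraction set {3, 5, 6, 8}:
k:     0  1  2  3  4  5  6  7  8  9 10 11
g(k):  0  0  0  1  1  1  2  2  2  3  3  0
The P-positions (g = 0) in 0..11 are 0, 1, 2, 11.

0, 1, 2, 11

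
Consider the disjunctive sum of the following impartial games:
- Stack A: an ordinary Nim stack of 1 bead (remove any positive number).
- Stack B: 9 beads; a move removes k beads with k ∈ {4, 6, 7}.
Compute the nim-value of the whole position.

Stack A is a plain Nim stack of size 1, so its Grundy value is 1.
For stack B, compute g(0), g(1), … with moves {4, 6, 7}:
g(0) = mex{} = 0
g(1) = mex{} = 0
g(2) = mex{} = 0
g(3) = mex{} = 0
g(4) = mex{0} = 1
g(5) = mex{0} = 1
g(6) = mex{0} = 1
g(7) = mex{0} = 1
g(8) = mex{0,1} = 2
g(9) = mex{0,1} = 2
So g(9) = 2.
By the Sprague-Grundy theorem, the Grundy value of a sum of independent games is the XOR of the component values.
Combined value = 1 ⊕ 2 = 3.

3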